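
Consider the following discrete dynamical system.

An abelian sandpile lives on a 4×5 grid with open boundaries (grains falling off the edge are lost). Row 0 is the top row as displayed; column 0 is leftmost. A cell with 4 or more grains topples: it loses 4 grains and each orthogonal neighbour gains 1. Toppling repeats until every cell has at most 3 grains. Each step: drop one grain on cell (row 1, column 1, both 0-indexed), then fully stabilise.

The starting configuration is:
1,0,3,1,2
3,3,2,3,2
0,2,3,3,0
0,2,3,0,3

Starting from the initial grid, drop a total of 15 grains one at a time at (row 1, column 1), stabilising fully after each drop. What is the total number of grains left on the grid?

35

step 0: 1,0,3,1,2
3,3,2,3,2
0,2,3,3,0
0,2,3,0,3
step 1: 2,1,3,1,2
0,1,3,3,2
1,3,3,3,0
0,2,3,0,3
step 2: 2,1,3,1,2
0,2,3,3,2
1,3,3,3,0
0,2,3,0,3
step 3: 2,1,3,1,2
0,3,3,3,2
1,3,3,3,0
0,2,3,0,3
step 4: 2,3,0,3,2
1,2,3,1,3
2,2,3,1,1
1,0,1,2,3
step 5: 2,3,0,3,2
1,3,3,1,3
2,2,3,1,1
1,0,1,2,3
step 6: 3,0,2,3,2
2,3,1,2,3
3,0,1,2,1
1,1,2,2,3
step 7: 3,1,2,3,2
3,0,2,2,3
3,1,1,2,1
1,1,2,2,3
step 8: 3,1,2,3,2
3,1,2,2,3
3,1,1,2,1
1,1,2,2,3
step 9: 3,1,2,3,2
3,2,2,2,3
3,1,1,2,1
1,1,2,2,3
step 10: 3,1,2,3,2
3,3,2,2,3
3,1,1,2,1
1,1,2,2,3
step 11: 0,3,2,3,2
2,1,3,2,3
0,3,1,2,1
2,1,2,2,3
step 12: 0,3,2,3,2
2,2,3,2,3
0,3,1,2,1
2,1,2,2,3
step 13: 0,3,2,3,2
2,3,3,2,3
0,3,1,2,1
2,1,2,2,3
step 14: 1,1,1,2,0
3,3,2,1,1
1,0,3,3,2
2,2,2,2,3
step 15: 2,2,1,2,0
0,1,3,1,1
2,1,3,3,2
2,2,2,2,3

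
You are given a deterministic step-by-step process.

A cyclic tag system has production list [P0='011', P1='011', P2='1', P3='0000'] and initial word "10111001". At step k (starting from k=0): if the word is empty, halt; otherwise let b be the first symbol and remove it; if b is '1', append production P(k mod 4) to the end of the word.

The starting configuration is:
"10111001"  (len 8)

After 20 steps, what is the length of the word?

15

step 0: "10111001"  (len 8)
step 1: "0111001011"  (len 10)
step 2: "111001011"  (len 9)
step 3: "110010111"  (len 9)
step 4: "100101110000"  (len 12)
step 5: "00101110000011"  (len 14)
step 6: "0101110000011"  (len 13)
step 7: "101110000011"  (len 12)
step 8: "011100000110000"  (len 15)
step 9: "11100000110000"  (len 14)
step 10: "1100000110000011"  (len 16)
step 11: "1000001100000111"  (len 16)
step 12: "0000011000001110000"  (len 19)
step 13: "000011000001110000"  (len 18)
step 14: "00011000001110000"  (len 17)
step 15: "0011000001110000"  (len 16)
step 16: "011000001110000"  (len 15)
step 17: "11000001110000"  (len 14)
step 18: "1000001110000011"  (len 16)
step 19: "0000011100000111"  (len 16)
step 20: "000011100000111"  (len 15)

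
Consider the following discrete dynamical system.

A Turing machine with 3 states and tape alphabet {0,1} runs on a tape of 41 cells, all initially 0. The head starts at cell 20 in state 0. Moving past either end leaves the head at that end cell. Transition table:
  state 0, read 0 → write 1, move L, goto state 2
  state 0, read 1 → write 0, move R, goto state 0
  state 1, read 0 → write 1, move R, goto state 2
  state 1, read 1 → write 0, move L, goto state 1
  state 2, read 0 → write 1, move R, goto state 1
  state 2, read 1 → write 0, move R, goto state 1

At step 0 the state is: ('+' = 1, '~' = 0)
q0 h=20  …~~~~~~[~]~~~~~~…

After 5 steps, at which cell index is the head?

19

k=0  q0 h=20  …~~~~~~[~]~~~~~~…
k=1  q2 h=19  …~~~~~~[~]+~~~~~…
k=2  q1 h=20  …~~~~~+[+]~~~~~~…
k=3  q1 h=19  …~~~~~~[+]~~~~~~…
k=4  q1 h=18  …~~~~~~[~]~~~~~~…
k=5  q2 h=19  …~~~~~+[~]~~~~~~…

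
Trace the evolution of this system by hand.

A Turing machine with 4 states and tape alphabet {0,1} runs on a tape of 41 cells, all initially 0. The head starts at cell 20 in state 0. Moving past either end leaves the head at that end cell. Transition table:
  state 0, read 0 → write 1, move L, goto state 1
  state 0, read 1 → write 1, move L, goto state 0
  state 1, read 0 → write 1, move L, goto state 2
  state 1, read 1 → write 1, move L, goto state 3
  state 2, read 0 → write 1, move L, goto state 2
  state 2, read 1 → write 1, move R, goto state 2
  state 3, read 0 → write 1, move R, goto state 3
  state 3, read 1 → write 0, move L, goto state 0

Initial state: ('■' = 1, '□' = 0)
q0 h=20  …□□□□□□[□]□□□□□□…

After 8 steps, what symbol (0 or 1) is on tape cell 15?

0) q0 h=20  …□□□□□□[□]□□□□□□…
1) q1 h=19  …□□□□□□[□]■□□□□□…
2) q2 h=18  …□□□□□□[□]■■□□□□…
3) q2 h=17  …□□□□□□[□]■■■□□□…
4) q2 h=16  …□□□□□□[□]■■■■□□…
5) q2 h=15  …□□□□□□[□]■■■■■□…
6) q2 h=14  …□□□□□□[□]■■■■■■…
7) q2 h=13  …□□□□□□[□]■■■■■■…
8) q2 h=12  …□□□□□□[□]■■■■■■…

1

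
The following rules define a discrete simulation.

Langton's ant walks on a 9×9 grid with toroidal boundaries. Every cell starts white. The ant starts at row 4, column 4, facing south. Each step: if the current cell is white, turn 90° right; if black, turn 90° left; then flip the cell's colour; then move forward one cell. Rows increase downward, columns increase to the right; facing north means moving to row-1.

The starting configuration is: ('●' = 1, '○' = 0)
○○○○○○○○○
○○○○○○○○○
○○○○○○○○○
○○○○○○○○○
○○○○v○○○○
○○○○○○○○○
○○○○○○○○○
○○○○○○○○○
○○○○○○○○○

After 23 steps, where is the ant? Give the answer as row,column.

3,6

step 0: ○○○○○○○○○
○○○○○○○○○
○○○○○○○○○
○○○○○○○○○
○○○○v○○○○
○○○○○○○○○
○○○○○○○○○
○○○○○○○○○
○○○○○○○○○
step 1: ○○○○○○○○○
○○○○○○○○○
○○○○○○○○○
○○○○○○○○○
○○○<●○○○○
○○○○○○○○○
○○○○○○○○○
○○○○○○○○○
○○○○○○○○○
step 2: ○○○○○○○○○
○○○○○○○○○
○○○○○○○○○
○○○^○○○○○
○○○●●○○○○
○○○○○○○○○
○○○○○○○○○
○○○○○○○○○
○○○○○○○○○
step 3: ○○○○○○○○○
○○○○○○○○○
○○○○○○○○○
○○○●>○○○○
○○○●●○○○○
○○○○○○○○○
○○○○○○○○○
○○○○○○○○○
○○○○○○○○○
step 4: ○○○○○○○○○
○○○○○○○○○
○○○○○○○○○
○○○●●○○○○
○○○●v○○○○
○○○○○○○○○
○○○○○○○○○
○○○○○○○○○
○○○○○○○○○
step 5: ○○○○○○○○○
○○○○○○○○○
○○○○○○○○○
○○○●●○○○○
○○○●○>○○○
○○○○○○○○○
○○○○○○○○○
○○○○○○○○○
○○○○○○○○○
step 6: ○○○○○○○○○
○○○○○○○○○
○○○○○○○○○
○○○●●○○○○
○○○●○●○○○
○○○○○v○○○
○○○○○○○○○
○○○○○○○○○
○○○○○○○○○
step 7: ○○○○○○○○○
○○○○○○○○○
○○○○○○○○○
○○○●●○○○○
○○○●○●○○○
○○○○<●○○○
○○○○○○○○○
○○○○○○○○○
○○○○○○○○○
step 8: ○○○○○○○○○
○○○○○○○○○
○○○○○○○○○
○○○●●○○○○
○○○●^●○○○
○○○○●●○○○
○○○○○○○○○
○○○○○○○○○
○○○○○○○○○
step 9: ○○○○○○○○○
○○○○○○○○○
○○○○○○○○○
○○○●●○○○○
○○○●●>○○○
○○○○●●○○○
○○○○○○○○○
○○○○○○○○○
○○○○○○○○○
step 10: ○○○○○○○○○
○○○○○○○○○
○○○○○○○○○
○○○●●^○○○
○○○●●○○○○
○○○○●●○○○
○○○○○○○○○
○○○○○○○○○
○○○○○○○○○
step 11: ○○○○○○○○○
○○○○○○○○○
○○○○○○○○○
○○○●●●>○○
○○○●●○○○○
○○○○●●○○○
○○○○○○○○○
○○○○○○○○○
○○○○○○○○○
step 12: ○○○○○○○○○
○○○○○○○○○
○○○○○○○○○
○○○●●●●○○
○○○●●○v○○
○○○○●●○○○
○○○○○○○○○
○○○○○○○○○
○○○○○○○○○
step 13: ○○○○○○○○○
○○○○○○○○○
○○○○○○○○○
○○○●●●●○○
○○○●●<●○○
○○○○●●○○○
○○○○○○○○○
○○○○○○○○○
○○○○○○○○○
step 14: ○○○○○○○○○
○○○○○○○○○
○○○○○○○○○
○○○●●^●○○
○○○●●●●○○
○○○○●●○○○
○○○○○○○○○
○○○○○○○○○
○○○○○○○○○
step 15: ○○○○○○○○○
○○○○○○○○○
○○○○○○○○○
○○○●<○●○○
○○○●●●●○○
○○○○●●○○○
○○○○○○○○○
○○○○○○○○○
○○○○○○○○○
step 16: ○○○○○○○○○
○○○○○○○○○
○○○○○○○○○
○○○●○○●○○
○○○●v●●○○
○○○○●●○○○
○○○○○○○○○
○○○○○○○○○
○○○○○○○○○
step 17: ○○○○○○○○○
○○○○○○○○○
○○○○○○○○○
○○○●○○●○○
○○○●○>●○○
○○○○●●○○○
○○○○○○○○○
○○○○○○○○○
○○○○○○○○○
step 18: ○○○○○○○○○
○○○○○○○○○
○○○○○○○○○
○○○●○^●○○
○○○●○○●○○
○○○○●●○○○
○○○○○○○○○
○○○○○○○○○
○○○○○○○○○
step 19: ○○○○○○○○○
○○○○○○○○○
○○○○○○○○○
○○○●○●>○○
○○○●○○●○○
○○○○●●○○○
○○○○○○○○○
○○○○○○○○○
○○○○○○○○○
step 20: ○○○○○○○○○
○○○○○○○○○
○○○○○○^○○
○○○●○●○○○
○○○●○○●○○
○○○○●●○○○
○○○○○○○○○
○○○○○○○○○
○○○○○○○○○
step 21: ○○○○○○○○○
○○○○○○○○○
○○○○○○●>○
○○○●○●○○○
○○○●○○●○○
○○○○●●○○○
○○○○○○○○○
○○○○○○○○○
○○○○○○○○○
step 22: ○○○○○○○○○
○○○○○○○○○
○○○○○○●●○
○○○●○●○v○
○○○●○○●○○
○○○○●●○○○
○○○○○○○○○
○○○○○○○○○
○○○○○○○○○
step 23: ○○○○○○○○○
○○○○○○○○○
○○○○○○●●○
○○○●○●<●○
○○○●○○●○○
○○○○●●○○○
○○○○○○○○○
○○○○○○○○○
○○○○○○○○○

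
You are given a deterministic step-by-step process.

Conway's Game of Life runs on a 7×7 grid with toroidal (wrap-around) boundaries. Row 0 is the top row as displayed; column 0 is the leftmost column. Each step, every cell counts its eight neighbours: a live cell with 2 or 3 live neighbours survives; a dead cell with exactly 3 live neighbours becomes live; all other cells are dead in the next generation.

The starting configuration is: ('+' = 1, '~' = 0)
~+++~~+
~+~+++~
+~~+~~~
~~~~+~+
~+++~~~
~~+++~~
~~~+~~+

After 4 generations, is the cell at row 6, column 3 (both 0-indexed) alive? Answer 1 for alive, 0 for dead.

t=0: ~+++~~+
~+~+++~
+~~+~~~
~~~~+~+
~+++~~~
~~+++~~
~~~+~~+
t=1: ~+~~~~+
~+~~~++
+~++~~+
++~~+~~
~+~~~+~
~+~~+~~
++~~~+~
t=2: ~++~~~~
~+~~~+~
~~+++~~
~~~+++~
~++~++~
~++~+++
~++~~++
t=3: ~~~~~++
~+~~+~~
~~+~~~~
~+~~~~~
++~~~~~
~~~~~~~
~~~~+~+
t=4: +~~~+~+
~~~~~+~
~++~~~~
+++~~~~
++~~~~~
+~~~~~~
~~~~~~+

0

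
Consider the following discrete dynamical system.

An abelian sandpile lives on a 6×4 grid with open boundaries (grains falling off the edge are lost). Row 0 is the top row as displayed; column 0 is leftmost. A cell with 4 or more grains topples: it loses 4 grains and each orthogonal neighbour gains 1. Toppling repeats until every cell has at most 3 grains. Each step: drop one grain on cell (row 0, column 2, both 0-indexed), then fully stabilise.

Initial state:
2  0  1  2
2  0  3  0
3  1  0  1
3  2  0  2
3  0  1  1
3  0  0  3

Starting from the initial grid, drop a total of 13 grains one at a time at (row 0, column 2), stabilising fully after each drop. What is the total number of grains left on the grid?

39

t=0: 2  0  1  2
2  0  3  0
3  1  0  1
3  2  0  2
3  0  1  1
3  0  0  3
t=1: 2  0  2  2
2  0  3  0
3  1  0  1
3  2  0  2
3  0  1  1
3  0  0  3
t=2: 2  0  3  2
2  0  3  0
3  1  0  1
3  2  0  2
3  0  1  1
3  0  0  3
t=3: 2  1  1  3
2  1  0  1
3  1  1  1
3  2  0  2
3  0  1  1
3  0  0  3
t=4: 2  1  2  3
2  1  0  1
3  1  1  1
3  2  0  2
3  0  1  1
3  0  0  3
t=5: 2  1  3  3
2  1  0  1
3  1  1  1
3  2  0  2
3  0  1  1
3  0  0  3
t=6: 2  2  1  0
2  1  1  2
3  1  1  1
3  2  0  2
3  0  1  1
3  0  0  3
t=7: 2  2  2  0
2  1  1  2
3  1  1  1
3  2  0  2
3  0  1  1
3  0  0  3
t=8: 2  2  3  0
2  1  1  2
3  1  1  1
3  2  0  2
3  0  1  1
3  0  0  3
t=9: 2  3  0  1
2  1  2  2
3  1  1  1
3  2  0  2
3  0  1  1
3  0  0  3
t=10: 2  3  1  1
2  1  2  2
3  1  1  1
3  2  0  2
3  0  1  1
3  0  0  3
t=11: 2  3  2  1
2  1  2  2
3  1  1  1
3  2  0  2
3  0  1  1
3  0  0  3
t=12: 2  3  3  1
2  1  2  2
3  1  1  1
3  2  0  2
3  0  1  1
3  0  0  3
t=13: 3  0  1  2
2  2  3  2
3  1  1  1
3  2  0  2
3  0  1  1
3  0  0  3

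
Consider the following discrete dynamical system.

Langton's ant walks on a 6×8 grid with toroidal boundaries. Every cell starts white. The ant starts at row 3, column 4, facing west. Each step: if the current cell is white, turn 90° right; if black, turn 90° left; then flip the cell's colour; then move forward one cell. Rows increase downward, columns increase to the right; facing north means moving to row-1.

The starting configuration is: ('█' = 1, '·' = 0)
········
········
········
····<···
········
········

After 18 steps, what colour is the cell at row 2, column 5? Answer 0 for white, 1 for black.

[0] ········
········
········
····<···
········
········
[1] ········
········
····^···
····█···
········
········
[2] ········
········
····█>··
····█···
········
········
[3] ········
········
····██··
····█v··
········
········
[4] ········
········
····██··
····<█··
········
········
[5] ········
········
····██··
·····█··
····v···
········
[6] ········
········
····██··
·····█··
···<█···
········
[7] ········
········
····██··
···^·█··
···██···
········
[8] ········
········
····██··
···█>█··
···██···
········
[9] ········
········
····██··
···███··
···█v···
········
[10] ········
········
····██··
···███··
···█·>··
········
[11] ········
········
····██··
···███··
···█·█··
·····v··
[12] ········
········
····██··
···███··
···█·█··
····<█··
[13] ········
········
····██··
···███··
···█^█··
····██··
[14] ········
········
····██··
···███··
···██>··
····██··
[15] ········
········
····██··
···██^··
···██···
····██··
[16] ········
········
····██··
···█<···
···██···
····██··
[17] ········
········
····██··
···█····
···█v···
····██··
[18] ········
········
····██··
···█····
···█·>··
····██··

1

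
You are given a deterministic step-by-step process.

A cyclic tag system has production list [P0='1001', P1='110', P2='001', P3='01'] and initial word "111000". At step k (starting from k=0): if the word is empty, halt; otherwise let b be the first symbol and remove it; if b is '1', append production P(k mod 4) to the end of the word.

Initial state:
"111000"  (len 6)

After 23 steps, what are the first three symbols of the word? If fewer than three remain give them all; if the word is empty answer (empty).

step 0: "111000"  (len 6)
step 1: "110001001"  (len 9)
step 2: "10001001110"  (len 11)
step 3: "0001001110001"  (len 13)
step 4: "001001110001"  (len 12)
step 5: "01001110001"  (len 11)
step 6: "1001110001"  (len 10)
step 7: "001110001001"  (len 12)
step 8: "01110001001"  (len 11)
step 9: "1110001001"  (len 10)
step 10: "110001001110"  (len 12)
step 11: "10001001110001"  (len 14)
step 12: "000100111000101"  (len 15)
step 13: "00100111000101"  (len 14)
step 14: "0100111000101"  (len 13)
step 15: "100111000101"  (len 12)
step 16: "0011100010101"  (len 13)
step 17: "011100010101"  (len 12)
step 18: "11100010101"  (len 11)
step 19: "1100010101001"  (len 13)
step 20: "10001010100101"  (len 14)
step 21: "00010101001011001"  (len 17)
step 22: "0010101001011001"  (len 16)
step 23: "010101001011001"  (len 15)

010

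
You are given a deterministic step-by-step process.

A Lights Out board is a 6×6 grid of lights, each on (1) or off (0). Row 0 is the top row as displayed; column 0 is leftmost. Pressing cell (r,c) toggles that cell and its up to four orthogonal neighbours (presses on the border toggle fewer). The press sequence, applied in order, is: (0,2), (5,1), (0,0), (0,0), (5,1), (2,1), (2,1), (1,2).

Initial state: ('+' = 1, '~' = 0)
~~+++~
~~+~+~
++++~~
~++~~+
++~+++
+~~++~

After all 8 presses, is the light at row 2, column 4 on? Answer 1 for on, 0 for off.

0

t=0: ~~+++~
~~+~+~
++++~~
~++~~+
++~+++
+~~++~
t=1: ~+~~+~
~~~~+~
++++~~
~++~~+
++~+++
+~~++~
t=2: ~+~~+~
~~~~+~
++++~~
~++~~+
+~~+++
~++++~
t=3: +~~~+~
+~~~+~
++++~~
~++~~+
+~~+++
~++++~
t=4: ~+~~+~
~~~~+~
++++~~
~++~~+
+~~+++
~++++~
t=5: ~+~~+~
~~~~+~
++++~~
~++~~+
++~+++
+~~++~
t=6: ~+~~+~
~+~~+~
~~~+~~
~~+~~+
++~+++
+~~++~
t=7: ~+~~+~
~~~~+~
++++~~
~++~~+
++~+++
+~~++~
t=8: ~++~+~
~++++~
++~+~~
~++~~+
++~+++
+~~++~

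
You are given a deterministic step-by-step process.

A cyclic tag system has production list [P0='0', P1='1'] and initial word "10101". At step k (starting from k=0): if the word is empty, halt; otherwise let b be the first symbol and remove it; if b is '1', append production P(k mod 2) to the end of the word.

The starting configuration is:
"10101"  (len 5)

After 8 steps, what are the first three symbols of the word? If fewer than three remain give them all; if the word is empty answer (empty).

(empty)

k=0  "10101"  (len 5)
k=1  "01010"  (len 5)
k=2  "1010"  (len 4)
k=3  "0100"  (len 4)
k=4  "100"  (len 3)
k=5  "000"  (len 3)
k=6  "00"  (len 2)
k=7  "0"  (len 1)
k=8  (halted — word empty)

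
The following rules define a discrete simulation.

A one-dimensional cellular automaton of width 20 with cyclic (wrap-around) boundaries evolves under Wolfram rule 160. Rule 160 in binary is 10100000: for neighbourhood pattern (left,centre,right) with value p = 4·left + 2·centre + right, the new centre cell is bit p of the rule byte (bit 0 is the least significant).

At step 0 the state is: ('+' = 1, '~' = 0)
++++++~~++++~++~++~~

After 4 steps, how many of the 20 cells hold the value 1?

gen 0: ++++++~~++++~++~++~~
gen 1: ~++++~~~~++~+~~+~~~~
gen 2: ~~++~~~~~~~+~~~~~~~~
gen 3: ~~~~~~~~~~~~~~~~~~~~
gen 4: ~~~~~~~~~~~~~~~~~~~~

0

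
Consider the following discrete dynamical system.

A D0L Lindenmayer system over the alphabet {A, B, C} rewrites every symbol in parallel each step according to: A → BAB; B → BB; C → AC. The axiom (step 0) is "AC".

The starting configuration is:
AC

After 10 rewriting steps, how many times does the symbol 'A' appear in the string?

step 0: AC
step 1: BABAC
step 2: BBBABBBBABAC
step 3: BBBBBBBABBBBBBBBBBABBBBABAC
step 4: BBBBBBBBBBBBBBBABBBBBBBBBBBBBBBBBBBBBBABBBBBBBBBBABBBBABAC
step 5: BBBBBBBBBBBBBBBBBBBBBBBBBBBBBBBABBBBBBBBBBBBBBBBBBBBBBBBBB…BBBBBBBBBBBBBBBABBBBBBBBBBBBBBBBBBBBBBABBBBBBBBBBABBBBABAC  (len 121)
step 6: BBBBBBBBBBBBBBBBBBBBBBBBBBBBBBBBBBBBBBBBBBBBBBBBBBBBBBBBBB…BBBBBBBBBBBBBBBABBBBBBBBBBBBBBBBBBBBBBABBBBBBBBBBABBBBABAC  (len 248)
step 7: BBBBBBBBBBBBBBBBBBBBBBBBBBBBBBBBBBBBBBBBBBBBBBBBBBBBBBBBBB…BBBBBBBBBBBBBBBABBBBBBBBBBBBBBBBBBBBBBABBBBBBBBBBABBBBABAC  (len 503)
step 8: BBBBBBBBBBBBBBBBBBBBBBBBBBBBBBBBBBBBBBBBBBBBBBBBBBBBBBBBBB…BBBBBBBBBBBBBBBABBBBBBBBBBBBBBBBBBBBBBABBBBBBBBBBABBBBABAC  (len 1014)
step 9: BBBBBBBBBBBBBBBBBBBBBBBBBBBBBBBBBBBBBBBBBBBBBBBBBBBBBBBBBB…BBBBBBBBBBBBBBBABBBBBBBBBBBBBBBBBBBBBBABBBBBBBBBBABBBBABAC  (len 2037)
step 10: BBBBBBBBBBBBBBBBBBBBBBBBBBBBBBBBBBBBBBBBBBBBBBBBBBBBBBBBBB…BBBBBBBBBBBBBBBABBBBBBBBBBBBBBBBBBBBBBABBBBBBBBBBABBBBABAC  (len 4084)

11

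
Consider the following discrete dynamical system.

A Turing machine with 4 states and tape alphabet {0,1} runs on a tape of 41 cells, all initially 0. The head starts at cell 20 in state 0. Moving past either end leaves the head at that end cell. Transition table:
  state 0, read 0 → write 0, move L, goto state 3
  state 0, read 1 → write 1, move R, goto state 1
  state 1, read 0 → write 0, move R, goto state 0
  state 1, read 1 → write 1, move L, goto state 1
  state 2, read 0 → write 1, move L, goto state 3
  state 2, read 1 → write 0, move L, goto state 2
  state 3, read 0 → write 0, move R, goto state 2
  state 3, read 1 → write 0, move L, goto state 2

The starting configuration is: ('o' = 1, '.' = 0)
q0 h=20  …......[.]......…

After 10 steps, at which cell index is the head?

gen 0: q0 h=20  …......[.]......…
gen 1: q3 h=19  …......[.]......…
gen 2: q2 h=20  …......[.]......…
gen 3: q3 h=19  …......[.]o.....…
gen 4: q2 h=20  …......[o]......…
gen 5: q2 h=19  …......[.]......…
gen 6: q3 h=18  …......[.]o.....…
gen 7: q2 h=19  …......[o]......…
gen 8: q2 h=18  …......[.]......…
gen 9: q3 h=17  …......[.]o.....…
gen 10: q2 h=18  …......[o]......…

18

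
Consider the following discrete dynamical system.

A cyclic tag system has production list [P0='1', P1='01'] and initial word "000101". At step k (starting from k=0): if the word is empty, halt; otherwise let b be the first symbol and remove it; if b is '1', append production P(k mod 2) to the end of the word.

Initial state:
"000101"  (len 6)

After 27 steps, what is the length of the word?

[0] "000101"  (len 6)
[1] "00101"  (len 5)
[2] "0101"  (len 4)
[3] "101"  (len 3)
[4] "0101"  (len 4)
[5] "101"  (len 3)
[6] "0101"  (len 4)
[7] "101"  (len 3)
[8] "0101"  (len 4)
[9] "101"  (len 3)
[10] "0101"  (len 4)
[11] "101"  (len 3)
[12] "0101"  (len 4)
[13] "101"  (len 3)
[14] "0101"  (len 4)
[15] "101"  (len 3)
[16] "0101"  (len 4)
[17] "101"  (len 3)
[18] "0101"  (len 4)
[19] "101"  (len 3)
[20] "0101"  (len 4)
[21] "101"  (len 3)
[22] "0101"  (len 4)
[23] "101"  (len 3)
[24] "0101"  (len 4)
[25] "101"  (len 3)
[26] "0101"  (len 4)
[27] "101"  (len 3)

3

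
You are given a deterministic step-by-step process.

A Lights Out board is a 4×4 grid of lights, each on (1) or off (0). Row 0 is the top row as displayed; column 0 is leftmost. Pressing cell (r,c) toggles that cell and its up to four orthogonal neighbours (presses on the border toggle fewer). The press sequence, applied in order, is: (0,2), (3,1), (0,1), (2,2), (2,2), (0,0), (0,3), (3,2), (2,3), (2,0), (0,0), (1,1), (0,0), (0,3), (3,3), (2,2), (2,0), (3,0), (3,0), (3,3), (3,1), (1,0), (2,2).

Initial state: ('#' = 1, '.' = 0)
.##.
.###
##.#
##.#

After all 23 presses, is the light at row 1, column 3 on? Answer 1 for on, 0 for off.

gen 0: .##.
.###
##.#
##.#
gen 1: ...#
.#.#
##.#
##.#
gen 2: ...#
.#.#
#..#
..##
gen 3: ####
...#
#..#
..##
gen 4: ####
..##
###.
...#
gen 5: ####
...#
#..#
..##
gen 6: ..##
#..#
#..#
..##
gen 7: ....
#...
#..#
..##
gen 8: ....
#...
#.##
.#..
gen 9: ....
#..#
#...
.#.#
gen 10: ....
...#
.#..
##.#
gen 11: ##..
#..#
.#..
##.#
gen 12: #...
.###
....
##.#
gen 13: .#..
####
....
##.#
gen 14: .###
###.
....
##.#
gen 15: .###
###.
...#
###.
gen 16: .###
##..
.##.
##..
gen 17: .###
.#..
#.#.
.#..
gen 18: .###
.#..
..#.
#...
gen 19: .###
.#..
#.#.
.#..
gen 20: .###
.#..
#.##
.###
gen 21: .###
.#..
####
#..#
gen 22: ####
#...
.###
#..#
gen 23: ####
#.#.
....
#.##

0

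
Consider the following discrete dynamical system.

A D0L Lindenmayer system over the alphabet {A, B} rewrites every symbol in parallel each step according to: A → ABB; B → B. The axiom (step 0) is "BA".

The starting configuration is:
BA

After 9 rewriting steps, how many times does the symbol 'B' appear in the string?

19

0) BA
1) BABB
2) BABBBB
3) BABBBBBB
4) BABBBBBBBB
5) BABBBBBBBBBB
6) BABBBBBBBBBBBB
7) BABBBBBBBBBBBBBB
8) BABBBBBBBBBBBBBBBB
9) BABBBBBBBBBBBBBBBBBB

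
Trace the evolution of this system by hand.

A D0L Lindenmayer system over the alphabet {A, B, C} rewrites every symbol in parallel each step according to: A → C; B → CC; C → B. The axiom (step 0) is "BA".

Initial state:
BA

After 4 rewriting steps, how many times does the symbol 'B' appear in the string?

6

[0] BA
[1] CCC
[2] BBB
[3] CCCCCC
[4] BBBBBB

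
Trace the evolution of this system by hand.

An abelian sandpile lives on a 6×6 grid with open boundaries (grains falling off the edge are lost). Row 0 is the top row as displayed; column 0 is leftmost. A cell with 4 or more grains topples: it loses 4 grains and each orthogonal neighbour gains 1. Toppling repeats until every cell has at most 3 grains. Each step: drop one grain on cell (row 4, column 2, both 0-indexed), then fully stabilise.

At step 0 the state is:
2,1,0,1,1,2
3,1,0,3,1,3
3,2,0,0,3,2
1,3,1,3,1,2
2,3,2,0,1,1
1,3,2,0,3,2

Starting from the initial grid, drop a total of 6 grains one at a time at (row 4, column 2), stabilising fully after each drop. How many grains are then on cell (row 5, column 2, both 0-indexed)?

1

[0] 2,1,0,1,1,2
3,1,0,3,1,3
3,2,0,0,3,2
1,3,1,3,1,2
2,3,2,0,1,1
1,3,2,0,3,2
[1] 2,1,0,1,1,2
3,1,0,3,1,3
3,2,0,0,3,2
1,3,1,3,1,2
2,3,3,0,1,1
1,3,2,0,3,2
[2] 2,1,0,1,1,2
3,1,0,3,1,3
3,3,0,0,3,2
2,0,3,3,1,2
3,2,2,1,1,1
2,1,0,1,3,2
[3] 2,1,0,1,1,2
3,1,0,3,1,3
3,3,0,0,3,2
2,0,3,3,1,2
3,2,3,1,1,1
2,1,0,1,3,2
[4] 2,1,0,1,1,2
3,1,0,3,1,3
3,3,1,1,3,2
2,1,1,0,2,2
3,3,1,3,1,1
2,1,1,1,3,2
[5] 2,1,0,1,1,2
3,1,0,3,1,3
3,3,1,1,3,2
2,1,1,0,2,2
3,3,2,3,1,1
2,1,1,1,3,2
[6] 2,1,0,1,1,2
3,1,0,3,1,3
3,3,1,1,3,2
2,1,1,0,2,2
3,3,3,3,1,1
2,1,1,1,3,2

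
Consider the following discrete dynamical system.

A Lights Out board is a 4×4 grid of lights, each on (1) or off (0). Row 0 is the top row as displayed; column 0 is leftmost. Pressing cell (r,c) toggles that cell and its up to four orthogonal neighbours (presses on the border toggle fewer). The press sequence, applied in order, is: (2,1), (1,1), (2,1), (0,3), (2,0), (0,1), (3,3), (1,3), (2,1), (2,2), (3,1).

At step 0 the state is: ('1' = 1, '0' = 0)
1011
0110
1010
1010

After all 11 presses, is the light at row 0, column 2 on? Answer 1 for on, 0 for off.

t=0: 1011
0110
1010
1010
t=1: 1011
0010
0100
1110
t=2: 1111
1100
0000
1110
t=3: 1111
1000
1110
1010
t=4: 1100
1001
1110
1010
t=5: 1100
0001
0010
0010
t=6: 0010
0101
0010
0010
t=7: 0010
0101
0011
0001
t=8: 0011
0110
0010
0001
t=9: 0011
0010
1100
0101
t=10: 0011
0000
1011
0111
t=11: 0011
0000
1111
1001

1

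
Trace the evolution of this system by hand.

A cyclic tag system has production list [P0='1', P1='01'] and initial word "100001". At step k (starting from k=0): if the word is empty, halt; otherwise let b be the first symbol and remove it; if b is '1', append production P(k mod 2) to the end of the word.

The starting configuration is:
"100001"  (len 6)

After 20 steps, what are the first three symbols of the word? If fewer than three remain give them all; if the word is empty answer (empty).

t=0: "100001"  (len 6)
t=1: "000011"  (len 6)
t=2: "00011"  (len 5)
t=3: "0011"  (len 4)
t=4: "011"  (len 3)
t=5: "11"  (len 2)
t=6: "101"  (len 3)
t=7: "011"  (len 3)
t=8: "11"  (len 2)
t=9: "11"  (len 2)
t=10: "101"  (len 3)
t=11: "011"  (len 3)
t=12: "11"  (len 2)
t=13: "11"  (len 2)
t=14: "101"  (len 3)
t=15: "011"  (len 3)
t=16: "11"  (len 2)
t=17: "11"  (len 2)
t=18: "101"  (len 3)
t=19: "011"  (len 3)
t=20: "11"  (len 2)

11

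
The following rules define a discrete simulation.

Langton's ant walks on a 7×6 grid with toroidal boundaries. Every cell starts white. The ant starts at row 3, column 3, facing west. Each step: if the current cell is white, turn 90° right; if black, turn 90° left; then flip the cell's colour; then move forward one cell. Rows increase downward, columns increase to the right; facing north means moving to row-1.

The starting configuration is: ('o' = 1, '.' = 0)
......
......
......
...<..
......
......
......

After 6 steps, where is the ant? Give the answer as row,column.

gen 0: ......
......
......
...<..
......
......
......
gen 1: ......
......
...^..
...o..
......
......
......
gen 2: ......
......
...o>.
...o..
......
......
......
gen 3: ......
......
...oo.
...ov.
......
......
......
gen 4: ......
......
...oo.
...<o.
......
......
......
gen 5: ......
......
...oo.
....o.
...v..
......
......
gen 6: ......
......
...oo.
....o.
..<o..
......
......

4,2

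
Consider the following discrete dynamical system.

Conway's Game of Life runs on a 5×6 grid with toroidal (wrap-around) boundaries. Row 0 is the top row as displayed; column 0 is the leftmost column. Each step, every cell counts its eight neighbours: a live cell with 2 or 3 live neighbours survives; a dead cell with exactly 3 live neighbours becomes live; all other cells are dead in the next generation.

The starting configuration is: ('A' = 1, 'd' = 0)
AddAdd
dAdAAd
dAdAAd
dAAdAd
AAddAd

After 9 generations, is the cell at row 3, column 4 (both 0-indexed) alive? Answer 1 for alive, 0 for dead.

0

0) AddAdd
dAdAAd
dAdAAd
dAAdAd
AAddAd
1) AddAdd
AAdddA
AAdddA
ddddAd
AdddAd
2) ddddAd
ddAdAd
dAddAd
dAddAd
dddAAd
3) ddddAA
ddddAA
dAAdAA
ddAdAA
dddAAA
4) Addddd
dddddd
dAAddd
dAAddd
Addddd
5) dddddd
dAdddd
dAAddd
AdAddd
Addddd
6) dddddd
dAAddd
AdAddd
AdAddd
dAdddd
7) dAAddd
dAAddd
AdAAdd
AdAddd
dAdddd
8) Addddd
Addddd
AddAdd
AdAAdd
Addddd
9) AAdddA
AAdddA
AdAAdA
AdAAdA
AddddA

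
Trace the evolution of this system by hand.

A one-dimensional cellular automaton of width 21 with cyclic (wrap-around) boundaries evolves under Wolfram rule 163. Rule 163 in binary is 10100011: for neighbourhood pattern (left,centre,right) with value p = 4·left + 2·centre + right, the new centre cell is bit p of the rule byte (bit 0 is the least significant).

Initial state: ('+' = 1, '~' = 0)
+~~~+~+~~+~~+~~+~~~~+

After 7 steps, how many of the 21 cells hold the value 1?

step 0: +~~~+~+~~+~~+~~+~~~~+
step 1: ~~++~+~~+~~+~~+~~+++~
step 2: ++~~+~~+~~+~~+~~+~+~~
step 3: ~~~+~~+~~+~~+~~+~+~~+
step 4: ~++~~+~~+~~+~~+~+~~+~
step 5: +~~~+~~+~~+~~+~+~~+~~
step 6: ~~++~~+~~+~~+~+~~+~~+
step 7: ~+~~~+~~+~~+~+~~+~~+~

7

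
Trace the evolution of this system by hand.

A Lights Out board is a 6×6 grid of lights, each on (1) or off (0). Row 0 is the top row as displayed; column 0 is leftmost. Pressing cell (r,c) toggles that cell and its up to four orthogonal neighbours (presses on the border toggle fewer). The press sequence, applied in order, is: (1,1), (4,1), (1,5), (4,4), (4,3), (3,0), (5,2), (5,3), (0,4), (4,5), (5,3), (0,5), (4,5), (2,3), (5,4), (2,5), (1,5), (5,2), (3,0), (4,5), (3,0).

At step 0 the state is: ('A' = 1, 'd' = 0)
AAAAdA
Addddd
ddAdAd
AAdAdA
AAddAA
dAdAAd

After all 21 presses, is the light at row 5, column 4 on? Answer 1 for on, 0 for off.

1

k=0  AAAAdA
Addddd
ddAdAd
AAdAdA
AAddAA
dAdAAd
k=1  AdAAdA
dAAddd
dAAdAd
AAdAdA
AAddAA
dAdAAd
k=2  AdAAdA
dAAddd
dAAdAd
AddAdA
ddAdAA
dddAAd
k=3  AdAAdd
dAAdAA
dAAdAA
AddAdA
ddAdAA
dddAAd
k=4  AdAAdd
dAAdAA
dAAdAA
AddAAA
ddAAdd
dddAdd
k=5  AdAAdd
dAAdAA
dAAdAA
AdddAA
ddddAd
dddddd
k=6  AdAAdd
dAAdAA
AAAdAA
dAddAA
AdddAd
dddddd
k=7  AdAAdd
dAAdAA
AAAdAA
dAddAA
AdAdAd
dAAAdd
k=8  AdAAdd
dAAdAA
AAAdAA
dAddAA
AdAAAd
dAddAd
k=9  AdAdAA
dAAddA
AAAdAA
dAddAA
AdAAAd
dAddAd
k=10  AdAdAA
dAAddA
AAAdAA
dAddAd
AdAAdA
dAddAA
k=11  AdAdAA
dAAddA
AAAdAA
dAddAd
AdAddA
dAAAdA
k=12  AdAddd
dAAddd
AAAdAA
dAddAd
AdAddA
dAAAdA
k=13  AdAddd
dAAddd
AAAdAA
dAddAA
AdAdAd
dAAAdd
k=14  AdAddd
dAAAdd
AAdAdA
dAdAAA
AdAdAd
dAAAdd
k=15  AdAddd
dAAAdd
AAdAdA
dAdAAA
AdAddd
dAAdAA
k=16  AdAddd
dAAAdA
AAdAAd
dAdAAd
AdAddd
dAAdAA
k=17  AdAddA
dAAAAd
AAdAAA
dAdAAd
AdAddd
dAAdAA
k=18  AdAddA
dAAAAd
AAdAAA
dAdAAd
Addddd
dddAAA
k=19  AdAddA
dAAAAd
dAdAAA
AddAAd
dddddd
dddAAA
k=20  AdAddA
dAAAAd
dAdAAA
AddAAA
ddddAA
dddAAd
k=21  AdAddA
dAAAAd
AAdAAA
dAdAAA
AdddAA
dddAAd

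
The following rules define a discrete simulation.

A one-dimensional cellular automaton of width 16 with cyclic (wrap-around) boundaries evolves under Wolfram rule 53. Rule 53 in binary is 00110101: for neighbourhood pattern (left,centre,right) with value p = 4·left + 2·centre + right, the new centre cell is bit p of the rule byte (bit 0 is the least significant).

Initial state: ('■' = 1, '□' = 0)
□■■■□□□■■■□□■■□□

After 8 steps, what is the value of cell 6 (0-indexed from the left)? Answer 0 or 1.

0

step 0: □■■■□□□■■■□□■■□□
step 1: □□□□■■□□□□■□□□■■
step 2: ■■■□□□■■■□■■■□□□
step 3: □□□■■□□□□■□□□■■□
step 4: ■■□□□■■■□■■■□□□■
step 5: □□■■□□□□■□□□■■□□
step 6: ■□□□■■■□■■■□□□■■
step 7: □■■□□□□■□□□■■□□□
step 8: □□□■■■□■■■□□□■■■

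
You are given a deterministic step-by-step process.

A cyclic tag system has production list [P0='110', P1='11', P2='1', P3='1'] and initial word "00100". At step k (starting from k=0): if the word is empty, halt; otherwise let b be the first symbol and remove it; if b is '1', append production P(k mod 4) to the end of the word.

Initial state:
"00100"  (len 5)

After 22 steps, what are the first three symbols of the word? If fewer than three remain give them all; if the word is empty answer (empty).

[0] "00100"  (len 5)
[1] "0100"  (len 4)
[2] "100"  (len 3)
[3] "001"  (len 3)
[4] "01"  (len 2)
[5] "1"  (len 1)
[6] "11"  (len 2)
[7] "11"  (len 2)
[8] "11"  (len 2)
[9] "1110"  (len 4)
[10] "11011"  (len 5)
[11] "10111"  (len 5)
[12] "01111"  (len 5)
[13] "1111"  (len 4)
[14] "11111"  (len 5)
[15] "11111"  (len 5)
[16] "11111"  (len 5)
[17] "1111110"  (len 7)
[18] "11111011"  (len 8)
[19] "11110111"  (len 8)
[20] "11101111"  (len 8)
[21] "1101111110"  (len 10)
[22] "10111111011"  (len 11)

101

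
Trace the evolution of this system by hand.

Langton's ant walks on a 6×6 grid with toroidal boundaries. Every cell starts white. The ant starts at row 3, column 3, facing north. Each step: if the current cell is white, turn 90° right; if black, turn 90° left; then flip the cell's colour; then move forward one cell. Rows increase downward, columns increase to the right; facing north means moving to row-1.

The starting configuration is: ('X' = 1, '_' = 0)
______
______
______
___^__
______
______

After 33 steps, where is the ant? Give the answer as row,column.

t=0: ______
______
______
___^__
______
______
t=1: ______
______
______
___X>_
______
______
t=2: ______
______
______
___XX_
____v_
______
t=3: ______
______
______
___XX_
___<X_
______
t=4: ______
______
______
___^X_
___XX_
______
t=5: ______
______
______
__<_X_
___XX_
______
t=6: ______
______
__^___
__X_X_
___XX_
______
t=7: ______
______
__X>__
__X_X_
___XX_
______
t=8: ______
______
__XX__
__XvX_
___XX_
______
t=9: ______
______
__XX__
__<XX_
___XX_
______
t=10: ______
______
__XX__
___XX_
__vXX_
______
t=11: ______
______
__XX__
___XX_
_<XXX_
______
t=12: ______
______
__XX__
_^_XX_
_XXXX_
______
t=13: ______
______
__XX__
_X>XX_
_XXXX_
______
t=14: ______
______
__XX__
_XXXX_
_XvXX_
______
t=15: ______
______
__XX__
_XXXX_
_X_>X_
______
t=16: ______
______
__XX__
_XX^X_
_X__X_
______
t=17: ______
______
__XX__
_X<_X_
_X__X_
______
t=18: ______
______
__XX__
_X__X_
_Xv_X_
______
t=19: ______
______
__XX__
_X__X_
_<X_X_
______
t=20: ______
______
__XX__
_X__X_
__X_X_
_v____
t=21: ______
______
__XX__
_X__X_
__X_X_
<X____
t=22: ______
______
__XX__
_X__X_
^_X_X_
XX____
t=23: ______
______
__XX__
_X__X_
X>X_X_
XX____
t=24: ______
______
__XX__
_X__X_
XXX_X_
Xv____
t=25: ______
______
__XX__
_X__X_
XXX_X_
X_>___
t=26: __v___
______
__XX__
_X__X_
XXX_X_
X_X___
t=27: _<X___
______
__XX__
_X__X_
XXX_X_
X_X___
t=28: _XX___
______
__XX__
_X__X_
XXX_X_
X^X___
t=29: _XX___
______
__XX__
_X__X_
XXX_X_
XX>___
t=30: _XX___
______
__XX__
_X__X_
XX^_X_
XX____
t=31: _XX___
______
__XX__
_X__X_
X<__X_
XX____
t=32: _XX___
______
__XX__
_X__X_
X___X_
Xv____
t=33: _XX___
______
__XX__
_X__X_
X___X_
X_>___

5,2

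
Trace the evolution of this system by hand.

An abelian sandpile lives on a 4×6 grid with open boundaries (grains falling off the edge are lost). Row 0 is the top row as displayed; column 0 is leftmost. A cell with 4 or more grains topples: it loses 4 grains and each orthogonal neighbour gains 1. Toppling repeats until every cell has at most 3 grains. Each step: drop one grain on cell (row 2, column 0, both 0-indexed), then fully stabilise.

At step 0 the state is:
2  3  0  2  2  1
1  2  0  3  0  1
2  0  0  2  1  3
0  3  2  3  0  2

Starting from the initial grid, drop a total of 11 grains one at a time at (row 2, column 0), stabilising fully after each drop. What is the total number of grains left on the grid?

42

[0] 2  3  0  2  2  1
1  2  0  3  0  1
2  0  0  2  1  3
0  3  2  3  0  2
[1] 2  3  0  2  2  1
1  2  0  3  0  1
3  0  0  2  1  3
0  3  2  3  0  2
[2] 2  3  0  2  2  1
2  2  0  3  0  1
0  1  0  2  1  3
1  3  2  3  0  2
[3] 2  3  0  2  2  1
2  2  0  3  0  1
1  1  0  2  1  3
1  3  2  3  0  2
[4] 2  3  0  2  2  1
2  2  0  3  0  1
2  1  0  2  1  3
1  3  2  3  0  2
[5] 2  3  0  2  2  1
2  2  0  3  0  1
3  1  0  2  1  3
1  3  2  3  0  2
[6] 2  3  0  2  2  1
3  2  0  3  0  1
0  2  0  2  1  3
2  3  2  3  0  2
[7] 2  3  0  2  2  1
3  2  0  3  0  1
1  2  0  2  1  3
2  3  2  3  0  2
[8] 2  3  0  2  2  1
3  2  0  3  0  1
2  2  0  2  1  3
2  3  2  3  0  2
[9] 2  3  0  2  2  1
3  2  0  3  0  1
3  2  0  2  1  3
2  3  2  3  0  2
[10] 3  3  0  2  2  1
0  3  0  3  0  1
1  3  0  2  1  3
3  3  2  3  0  2
[11] 3  3  0  2  2  1
0  3  0  3  0  1
2  3  0  2  1  3
3  3  2  3  0  2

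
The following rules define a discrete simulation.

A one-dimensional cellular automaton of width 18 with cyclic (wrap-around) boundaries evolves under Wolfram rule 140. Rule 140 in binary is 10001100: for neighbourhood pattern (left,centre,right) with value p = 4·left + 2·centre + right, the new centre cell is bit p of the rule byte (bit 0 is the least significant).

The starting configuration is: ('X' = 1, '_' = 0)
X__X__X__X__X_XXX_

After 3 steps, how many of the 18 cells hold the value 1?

[0] X__X__X__X__X_XXX_
[1] X__X__X__X__X_XX__
[2] X__X__X__X__X_X___
[3] X__X__X__X__X_X___

6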